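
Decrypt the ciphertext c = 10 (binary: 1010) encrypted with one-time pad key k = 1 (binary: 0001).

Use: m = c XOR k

Step 1: XOR ciphertext with key:
  Ciphertext: 1010
  Key:        0001
  XOR:        1011
Step 2: Plaintext = 1011 = 11 in decimal.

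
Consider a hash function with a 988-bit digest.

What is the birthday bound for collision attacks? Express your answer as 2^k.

Step 1: The birthday paradox gives collision probability ~50% after sqrt(2^n) = 2^(n/2) hashes.
Step 2: For 988-bit output: 2^(988/2) = 2^494.
Step 3: Approximately 2^494 hash computations needed.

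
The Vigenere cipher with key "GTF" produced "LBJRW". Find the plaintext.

Step 1: Extend key: GTFGT
Step 2: Decrypt each letter (c - k) mod 26:
  L(11) - G(6) = (11-6) mod 26 = 5 = F
  B(1) - T(19) = (1-19) mod 26 = 8 = I
  J(9) - F(5) = (9-5) mod 26 = 4 = E
  R(17) - G(6) = (17-6) mod 26 = 11 = L
  W(22) - T(19) = (22-19) mod 26 = 3 = D
Plaintext: FIELD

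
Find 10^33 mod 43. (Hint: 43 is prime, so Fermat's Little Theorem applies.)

Step 1: Since 43 is prime, by Fermat's Little Theorem: 10^42 = 1 (mod 43).
Step 2: Reduce exponent: 33 mod 42 = 33.
Step 3: So 10^33 = 10^33 (mod 43).
Step 4: 10^33 mod 43 = 21.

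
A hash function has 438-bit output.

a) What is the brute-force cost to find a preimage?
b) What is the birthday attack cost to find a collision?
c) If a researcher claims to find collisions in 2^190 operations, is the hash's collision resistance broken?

Step 1: Preimage resistance requires brute-force of 2^438 operations.
Step 2: Collision resistance (birthday bound) = 2^(438/2) = 2^219.
Step 3: The claimed attack costs 2^190 operations.
Step 4: Since 2^190 < 2^219, the claimed attack beats the generic birthday bound, so collision resistance is broken.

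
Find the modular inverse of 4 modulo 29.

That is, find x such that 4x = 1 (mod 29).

Step 1: We need x such that 4 * x = 1 (mod 29).
Step 2: Using the extended Euclidean algorithm or trial:
  4 * 22 = 88 = 3 * 29 + 1.
Step 3: Since 88 mod 29 = 1, the inverse is x = 22.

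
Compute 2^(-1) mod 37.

Step 1: We need x such that 2 * x = 1 (mod 37).
Step 2: Using the extended Euclidean algorithm or trial:
  2 * 19 = 38 = 1 * 37 + 1.
Step 3: Since 38 mod 37 = 1, the inverse is x = 19.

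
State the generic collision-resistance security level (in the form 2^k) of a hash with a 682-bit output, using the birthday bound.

Step 1: The birthday paradox gives collision probability ~50% after sqrt(2^n) = 2^(n/2) hashes.
Step 2: For 682-bit output: 2^(682/2) = 2^341.
Step 3: Approximately 2^341 hash computations needed.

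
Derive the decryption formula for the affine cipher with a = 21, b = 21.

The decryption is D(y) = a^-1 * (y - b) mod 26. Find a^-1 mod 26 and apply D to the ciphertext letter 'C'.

Step 1: Find a^-1, the modular inverse of 21 mod 26.
Step 2: We need 21 * a^-1 = 1 (mod 26).
Step 3: 21 * 5 = 105 = 4 * 26 + 1, so a^-1 = 5.
Step 4: D(y) = 5(y - 21) mod 26.
Step 5: Apply to 'C' (y = 2): D(2) = 5 * (2 - 21) mod 26 = 5 * -19 mod 26 = 9 -> 'J'.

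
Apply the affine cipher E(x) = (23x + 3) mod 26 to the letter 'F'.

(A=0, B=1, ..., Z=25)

Step 1: Convert 'F' to number: x = 5.
Step 2: E(5) = (23 * 5 + 3) mod 26 = 118 mod 26 = 14.
Step 3: Convert 14 back to letter: O.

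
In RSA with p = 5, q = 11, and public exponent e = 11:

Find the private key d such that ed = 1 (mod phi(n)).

Step 1: n = 5 * 11 = 55.
Step 2: phi(n) = 4 * 10 = 40.
Step 3: Find d such that 11 * d = 1 (mod 40).
Step 4: d = 11^(-1) mod 40 = 11.
Verification: 11 * 11 = 121 = 3 * 40 + 1.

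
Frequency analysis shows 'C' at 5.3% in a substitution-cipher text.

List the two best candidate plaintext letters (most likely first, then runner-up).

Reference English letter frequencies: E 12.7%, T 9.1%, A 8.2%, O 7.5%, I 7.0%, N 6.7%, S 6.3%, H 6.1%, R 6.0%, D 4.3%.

Step 1: Observed frequency of 'C' is 5.3%.
Step 2: Compute distances to each reference frequency and sort:
  R (6.0%): difference = 0.7% <-- BEST
  H (6.1%): difference = 0.8% <-- RUNNER-UP
  S (6.3%): difference = 1.0%
  D (4.3%): difference = 1.0%
  N (6.7%): difference = 1.4%
Step 3: Most likely is 'R' (6.0%, diff 0.7%); second most likely is 'H' (6.1%, diff 0.8%).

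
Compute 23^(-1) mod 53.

Step 1: We need x such that 23 * x = 1 (mod 53).
Step 2: Using the extended Euclidean algorithm or trial:
  23 * 30 = 690 = 13 * 53 + 1.
Step 3: Since 690 mod 53 = 1, the inverse is x = 30.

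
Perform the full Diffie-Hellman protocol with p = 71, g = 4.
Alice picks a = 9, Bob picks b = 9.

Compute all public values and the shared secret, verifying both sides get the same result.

Step 1: A = g^a mod p = 4^9 mod 71 = 12.
Step 2: B = g^b mod p = 4^9 mod 71 = 12.
Step 3: Alice computes s = B^a mod p = 12^9 mod 71 = 50.
Step 4: Bob computes s = A^b mod p = 12^9 mod 71 = 50.
Both sides agree: shared secret = 50.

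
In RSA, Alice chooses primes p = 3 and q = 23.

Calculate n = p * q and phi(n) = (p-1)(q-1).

Step 1: n = p * q = 3 * 23 = 69.
Step 2: phi(n) = (p-1)(q-1) = 2 * 22 = 44.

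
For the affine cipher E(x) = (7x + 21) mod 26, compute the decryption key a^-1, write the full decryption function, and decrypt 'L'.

Step 1: Find a^-1, the modular inverse of 7 mod 26.
Step 2: We need 7 * a^-1 = 1 (mod 26).
Step 3: 7 * 15 = 105 = 4 * 26 + 1, so a^-1 = 15.
Step 4: D(y) = 15(y - 21) mod 26.
Step 5: Apply to 'L' (y = 11): D(11) = 15 * (11 - 21) mod 26 = 15 * -10 mod 26 = 6 -> 'G'.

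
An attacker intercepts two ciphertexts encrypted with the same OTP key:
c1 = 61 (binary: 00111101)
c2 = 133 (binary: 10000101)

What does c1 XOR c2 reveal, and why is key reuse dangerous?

Step 1: c1 XOR c2 = (m1 XOR k) XOR (m2 XOR k).
Step 2: By XOR associativity/commutativity: = m1 XOR m2 XOR k XOR k = m1 XOR m2.
Step 3: 00111101 XOR 10000101 = 10111000 = 184.
Step 4: The key cancels out! An attacker learns m1 XOR m2 = 184, revealing the relationship between plaintexts.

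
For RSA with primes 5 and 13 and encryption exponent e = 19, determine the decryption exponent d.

Step 1: n = 5 * 13 = 65.
Step 2: phi(n) = 4 * 12 = 48.
Step 3: Find d such that 19 * d = 1 (mod 48).
Step 4: d = 19^(-1) mod 48 = 43.
Verification: 19 * 43 = 817 = 17 * 48 + 1.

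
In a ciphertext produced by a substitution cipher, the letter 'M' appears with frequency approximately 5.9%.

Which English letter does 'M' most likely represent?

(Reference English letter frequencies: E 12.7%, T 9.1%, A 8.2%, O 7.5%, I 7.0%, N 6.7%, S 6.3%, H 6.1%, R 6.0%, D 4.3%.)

Step 1: The observed frequency is 5.9%.
Step 2: Compare with English frequencies:
  E: 12.7% (difference: 6.8%)
  T: 9.1% (difference: 3.2%)
  A: 8.2% (difference: 2.3%)
  O: 7.5% (difference: 1.6%)
  I: 7.0% (difference: 1.1%)
  N: 6.7% (difference: 0.8%)
  S: 6.3% (difference: 0.4%)
  H: 6.1% (difference: 0.2%)
  R: 6.0% (difference: 0.1%) <-- closest
  D: 4.3% (difference: 1.6%)
Step 3: 'M' most likely represents 'R' (frequency 6.0%).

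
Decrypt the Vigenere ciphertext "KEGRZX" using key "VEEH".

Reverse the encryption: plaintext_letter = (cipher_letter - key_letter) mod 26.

Step 1: Extend key: VEEHVE
Step 2: Decrypt each letter (c - k) mod 26:
  K(10) - V(21) = (10-21) mod 26 = 15 = P
  E(4) - E(4) = (4-4) mod 26 = 0 = A
  G(6) - E(4) = (6-4) mod 26 = 2 = C
  R(17) - H(7) = (17-7) mod 26 = 10 = K
  Z(25) - V(21) = (25-21) mod 26 = 4 = E
  X(23) - E(4) = (23-4) mod 26 = 19 = T
Plaintext: PACKET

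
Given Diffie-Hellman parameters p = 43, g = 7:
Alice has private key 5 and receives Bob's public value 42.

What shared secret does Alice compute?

Step 1: s = B^a mod p = 42^5 mod 43.
  42^1 mod 43 = 42
  42^2 mod 43 = (42 * 42) mod 43 = 1
  42^3 mod 43 = (1 * 42) mod 43 = 42
  42^4 mod 43 = (42 * 42) mod 43 = 1
  42^5 mod 43 = (1 * 42) mod 43 = 42
Result: shared secret = 42.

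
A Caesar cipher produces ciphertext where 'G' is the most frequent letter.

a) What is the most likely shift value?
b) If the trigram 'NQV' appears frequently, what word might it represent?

Step 1: In English, 'E' is the most frequent letter (12.7%).
Step 2: The most frequent ciphertext letter is 'G' (position 6).
Step 3: Shift = (6 - 4) mod 26 = 2.
Step 4: Decrypt 'NQV' by shifting back 2:
  N -> L
  Q -> O
  V -> T
Step 5: 'NQV' decrypts to 'LOT'.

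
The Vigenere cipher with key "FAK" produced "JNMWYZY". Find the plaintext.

Step 1: Extend key: FAKFAKF
Step 2: Decrypt each letter (c - k) mod 26:
  J(9) - F(5) = (9-5) mod 26 = 4 = E
  N(13) - A(0) = (13-0) mod 26 = 13 = N
  M(12) - K(10) = (12-10) mod 26 = 2 = C
  W(22) - F(5) = (22-5) mod 26 = 17 = R
  Y(24) - A(0) = (24-0) mod 26 = 24 = Y
  Z(25) - K(10) = (25-10) mod 26 = 15 = P
  Y(24) - F(5) = (24-5) mod 26 = 19 = T
Plaintext: ENCRYPT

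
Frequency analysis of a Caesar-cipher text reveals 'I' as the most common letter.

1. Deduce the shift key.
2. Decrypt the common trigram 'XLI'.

Step 1: In English, 'E' is the most frequent letter (12.7%).
Step 2: The most frequent ciphertext letter is 'I' (position 8).
Step 3: Shift = (8 - 4) mod 26 = 4.
Step 4: Decrypt 'XLI' by shifting back 4:
  X -> T
  L -> H
  I -> E
Step 5: 'XLI' decrypts to 'THE'.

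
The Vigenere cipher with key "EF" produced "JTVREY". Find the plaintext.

Step 1: Extend key: EFEFEF
Step 2: Decrypt each letter (c - k) mod 26:
  J(9) - E(4) = (9-4) mod 26 = 5 = F
  T(19) - F(5) = (19-5) mod 26 = 14 = O
  V(21) - E(4) = (21-4) mod 26 = 17 = R
  R(17) - F(5) = (17-5) mod 26 = 12 = M
  E(4) - E(4) = (4-4) mod 26 = 0 = A
  Y(24) - F(5) = (24-5) mod 26 = 19 = T
Plaintext: FORMAT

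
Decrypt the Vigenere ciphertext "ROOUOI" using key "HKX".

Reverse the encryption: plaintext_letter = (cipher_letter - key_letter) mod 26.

Step 1: Extend key: HKXHKX
Step 2: Decrypt each letter (c - k) mod 26:
  R(17) - H(7) = (17-7) mod 26 = 10 = K
  O(14) - K(10) = (14-10) mod 26 = 4 = E
  O(14) - X(23) = (14-23) mod 26 = 17 = R
  U(20) - H(7) = (20-7) mod 26 = 13 = N
  O(14) - K(10) = (14-10) mod 26 = 4 = E
  I(8) - X(23) = (8-23) mod 26 = 11 = L
Plaintext: KERNEL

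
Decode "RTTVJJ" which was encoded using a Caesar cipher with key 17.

Step 1: Reverse the shift by subtracting 17 from each letter position.
  R (position 17) -> position (17-17) mod 26 = 0 -> A
  T (position 19) -> position (19-17) mod 26 = 2 -> C
  T (position 19) -> position (19-17) mod 26 = 2 -> C
  V (position 21) -> position (21-17) mod 26 = 4 -> E
  J (position 9) -> position (9-17) mod 26 = 18 -> S
  J (position 9) -> position (9-17) mod 26 = 18 -> S
Decrypted message: ACCESS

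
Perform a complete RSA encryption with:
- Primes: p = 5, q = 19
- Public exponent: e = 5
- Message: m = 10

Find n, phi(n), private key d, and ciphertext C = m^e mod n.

Step 1: n = 5 * 19 = 95.
Step 2: phi(n) = (5-1)(19-1) = 4 * 18 = 72.
Step 3: Find d = 5^(-1) mod 72 = 29.
  Verify: 5 * 29 = 145 = 1 (mod 72).
Step 4: C = 10^5 mod 95 = 60.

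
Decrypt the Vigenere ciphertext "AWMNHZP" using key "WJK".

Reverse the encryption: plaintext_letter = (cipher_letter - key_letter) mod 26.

Step 1: Extend key: WJKWJKW
Step 2: Decrypt each letter (c - k) mod 26:
  A(0) - W(22) = (0-22) mod 26 = 4 = E
  W(22) - J(9) = (22-9) mod 26 = 13 = N
  M(12) - K(10) = (12-10) mod 26 = 2 = C
  N(13) - W(22) = (13-22) mod 26 = 17 = R
  H(7) - J(9) = (7-9) mod 26 = 24 = Y
  Z(25) - K(10) = (25-10) mod 26 = 15 = P
  P(15) - W(22) = (15-22) mod 26 = 19 = T
Plaintext: ENCRYPT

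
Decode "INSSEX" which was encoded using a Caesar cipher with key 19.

Step 1: Reverse the shift by subtracting 19 from each letter position.
  I (position 8) -> position (8-19) mod 26 = 15 -> P
  N (position 13) -> position (13-19) mod 26 = 20 -> U
  S (position 18) -> position (18-19) mod 26 = 25 -> Z
  S (position 18) -> position (18-19) mod 26 = 25 -> Z
  E (position 4) -> position (4-19) mod 26 = 11 -> L
  X (position 23) -> position (23-19) mod 26 = 4 -> E
Decrypted message: PUZZLE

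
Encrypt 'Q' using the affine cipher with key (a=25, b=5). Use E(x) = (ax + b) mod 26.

Step 1: Convert 'Q' to number: x = 16.
Step 2: E(16) = (25 * 16 + 5) mod 26 = 405 mod 26 = 15.
Step 3: Convert 15 back to letter: P.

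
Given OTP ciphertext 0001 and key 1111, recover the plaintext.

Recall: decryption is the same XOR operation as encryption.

Step 1: XOR ciphertext with key:
  Ciphertext: 0001
  Key:        1111
  XOR:        1110
Step 2: Plaintext = 1110 = 14 in decimal.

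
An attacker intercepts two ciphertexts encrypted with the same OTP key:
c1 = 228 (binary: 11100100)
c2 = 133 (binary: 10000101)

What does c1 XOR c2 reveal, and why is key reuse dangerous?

Step 1: c1 XOR c2 = (m1 XOR k) XOR (m2 XOR k).
Step 2: By XOR associativity/commutativity: = m1 XOR m2 XOR k XOR k = m1 XOR m2.
Step 3: 11100100 XOR 10000101 = 01100001 = 97.
Step 4: The key cancels out! An attacker learns m1 XOR m2 = 97, revealing the relationship between plaintexts.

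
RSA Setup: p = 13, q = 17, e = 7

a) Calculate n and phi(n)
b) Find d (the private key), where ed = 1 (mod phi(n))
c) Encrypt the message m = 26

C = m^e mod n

Step 1: n = 13 * 17 = 221.
Step 2: phi(n) = (13-1)(17-1) = 12 * 16 = 192.
Step 3: Find d = 7^(-1) mod 192 = 55.
  Verify: 7 * 55 = 385 = 1 (mod 192).
Step 4: C = 26^7 mod 221 = 104.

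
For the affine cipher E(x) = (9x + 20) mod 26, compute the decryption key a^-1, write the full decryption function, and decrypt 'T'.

Step 1: Find a^-1, the modular inverse of 9 mod 26.
Step 2: We need 9 * a^-1 = 1 (mod 26).
Step 3: 9 * 3 = 27 = 1 * 26 + 1, so a^-1 = 3.
Step 4: D(y) = 3(y - 20) mod 26.
Step 5: Apply to 'T' (y = 19): D(19) = 3 * (19 - 20) mod 26 = 3 * -1 mod 26 = 23 -> 'X'.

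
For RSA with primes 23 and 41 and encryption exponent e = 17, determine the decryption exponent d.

Step 1: n = 23 * 41 = 943.
Step 2: phi(n) = 22 * 40 = 880.
Step 3: Find d such that 17 * d = 1 (mod 880).
Step 4: d = 17^(-1) mod 880 = 673.
Verification: 17 * 673 = 11441 = 13 * 880 + 1.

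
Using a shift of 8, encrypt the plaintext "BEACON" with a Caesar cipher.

Step 1: For each letter, shift forward by 8 positions (mod 26).
  B (position 1) -> position (1+8) mod 26 = 9 -> J
  E (position 4) -> position (4+8) mod 26 = 12 -> M
  A (position 0) -> position (0+8) mod 26 = 8 -> I
  C (position 2) -> position (2+8) mod 26 = 10 -> K
  O (position 14) -> position (14+8) mod 26 = 22 -> W
  N (position 13) -> position (13+8) mod 26 = 21 -> V
Result: JMIKWV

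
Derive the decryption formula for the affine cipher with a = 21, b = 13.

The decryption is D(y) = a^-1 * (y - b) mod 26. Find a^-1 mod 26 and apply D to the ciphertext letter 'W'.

Step 1: Find a^-1, the modular inverse of 21 mod 26.
Step 2: We need 21 * a^-1 = 1 (mod 26).
Step 3: 21 * 5 = 105 = 4 * 26 + 1, so a^-1 = 5.
Step 4: D(y) = 5(y - 13) mod 26.
Step 5: Apply to 'W' (y = 22): D(22) = 5 * (22 - 13) mod 26 = 5 * 9 mod 26 = 19 -> 'T'.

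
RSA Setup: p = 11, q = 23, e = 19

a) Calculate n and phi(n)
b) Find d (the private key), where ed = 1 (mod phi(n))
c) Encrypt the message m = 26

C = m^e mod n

Step 1: n = 11 * 23 = 253.
Step 2: phi(n) = (11-1)(23-1) = 10 * 22 = 220.
Step 3: Find d = 19^(-1) mod 220 = 139.
  Verify: 19 * 139 = 2641 = 1 (mod 220).
Step 4: C = 26^19 mod 253 = 190.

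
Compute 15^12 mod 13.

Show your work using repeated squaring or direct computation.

Step 1: Compute 15^12 mod 13 step by step, reducing modulo 13 at each step.
  15^1 mod 13 = 2
  15^2 mod 13 = (2 * 15) mod 13 = 4
  15^3 mod 13 = (4 * 15) mod 13 = 8
  15^4 mod 13 = (8 * 15) mod 13 = 3
  15^5 mod 13 = (3 * 15) mod 13 = 6
  15^6 mod 13 = (6 * 15) mod 13 = 12
  15^7 mod 13 = (12 * 15) mod 13 = 11
  15^8 mod 13 = (11 * 15) mod 13 = 9
  15^9 mod 13 = (9 * 15) mod 13 = 5
  15^10 mod 13 = (5 * 15) mod 13 = 10
  15^11 mod 13 = (10 * 15) mod 13 = 7
  15^12 mod 13 = (7 * 15) mod 13 = 1
Step 2: Result = 1.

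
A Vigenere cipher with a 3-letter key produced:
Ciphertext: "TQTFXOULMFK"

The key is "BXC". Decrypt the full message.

Step 1: Key 'BXC' has length 3. Extended key: BXCBXCBXCBX
Step 2: Decrypt each position:
  T(19) - B(1) = 18 = S
  Q(16) - X(23) = 19 = T
  T(19) - C(2) = 17 = R
  F(5) - B(1) = 4 = E
  X(23) - X(23) = 0 = A
  O(14) - C(2) = 12 = M
  U(20) - B(1) = 19 = T
  L(11) - X(23) = 14 = O
  M(12) - C(2) = 10 = K
  F(5) - B(1) = 4 = E
  K(10) - X(23) = 13 = N
Plaintext: STREAMTOKEN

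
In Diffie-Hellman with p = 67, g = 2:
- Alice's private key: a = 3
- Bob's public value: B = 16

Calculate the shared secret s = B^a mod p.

Step 1: s = B^a mod p = 16^3 mod 67.
  16^1 mod 67 = 16
  16^2 mod 67 = (16 * 16) mod 67 = 55
  16^3 mod 67 = (55 * 16) mod 67 = 9
Result: shared secret = 9.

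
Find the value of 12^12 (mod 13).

Step 1: Compute 12^12 mod 13 step by step, reducing modulo 13 at each step.
  12^1 mod 13 = 12
  12^2 mod 13 = (12 * 12) mod 13 = 1
  12^3 mod 13 = (1 * 12) mod 13 = 12
  12^4 mod 13 = (12 * 12) mod 13 = 1
  12^5 mod 13 = (1 * 12) mod 13 = 12
  12^6 mod 13 = (12 * 12) mod 13 = 1
  12^7 mod 13 = (1 * 12) mod 13 = 12
  12^8 mod 13 = (12 * 12) mod 13 = 1
  12^9 mod 13 = (1 * 12) mod 13 = 12
  12^10 mod 13 = (12 * 12) mod 13 = 1
  12^11 mod 13 = (1 * 12) mod 13 = 12
  12^12 mod 13 = (12 * 12) mod 13 = 1
Step 2: Result = 1.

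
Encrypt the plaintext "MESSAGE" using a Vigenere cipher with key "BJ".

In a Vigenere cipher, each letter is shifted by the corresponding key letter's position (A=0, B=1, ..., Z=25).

Step 1: Repeat key to match plaintext length:
  Plaintext: MESSAGE
  Key:       BJBJBJB
Step 2: Encrypt each letter:
  M(12) + B(1) = (12+1) mod 26 = 13 = N
  E(4) + J(9) = (4+9) mod 26 = 13 = N
  S(18) + B(1) = (18+1) mod 26 = 19 = T
  S(18) + J(9) = (18+9) mod 26 = 1 = B
  A(0) + B(1) = (0+1) mod 26 = 1 = B
  G(6) + J(9) = (6+9) mod 26 = 15 = P
  E(4) + B(1) = (4+1) mod 26 = 5 = F
Ciphertext: NNTBBPF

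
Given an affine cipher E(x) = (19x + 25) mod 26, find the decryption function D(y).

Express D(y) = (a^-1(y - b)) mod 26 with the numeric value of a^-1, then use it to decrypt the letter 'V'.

Step 1: Find a^-1, the modular inverse of 19 mod 26.
Step 2: We need 19 * a^-1 = 1 (mod 26).
Step 3: 19 * 11 = 209 = 8 * 26 + 1, so a^-1 = 11.
Step 4: D(y) = 11(y - 25) mod 26.
Step 5: Apply to 'V' (y = 21): D(21) = 11 * (21 - 25) mod 26 = 11 * -4 mod 26 = 8 -> 'I'.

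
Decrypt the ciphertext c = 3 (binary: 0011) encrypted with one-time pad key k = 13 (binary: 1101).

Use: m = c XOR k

Step 1: XOR ciphertext with key:
  Ciphertext: 0011
  Key:        1101
  XOR:        1110
Step 2: Plaintext = 1110 = 14 in decimal.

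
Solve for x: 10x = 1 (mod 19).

Step 1: We need x such that 10 * x = 1 (mod 19).
Step 2: Using the extended Euclidean algorithm or trial:
  10 * 2 = 20 = 1 * 19 + 1.
Step 3: Since 20 mod 19 = 1, the inverse is x = 2.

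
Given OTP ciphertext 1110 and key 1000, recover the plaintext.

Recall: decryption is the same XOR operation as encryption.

Step 1: XOR ciphertext with key:
  Ciphertext: 1110
  Key:        1000
  XOR:        0110
Step 2: Plaintext = 0110 = 6 in decimal.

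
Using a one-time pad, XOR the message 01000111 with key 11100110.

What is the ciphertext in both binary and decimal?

Step 1: Write out the XOR operation bit by bit:
  Message: 01000111
  Key:     11100110
  XOR:     10100001
Step 2: Convert to decimal: 10100001 = 161.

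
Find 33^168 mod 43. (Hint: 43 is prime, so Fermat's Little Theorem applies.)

Step 1: Since 43 is prime, by Fermat's Little Theorem: 33^42 = 1 (mod 43).
Step 2: Reduce exponent: 168 mod 42 = 0.
Step 3: So 33^168 = 33^0 (mod 43).
Step 4: 33^0 mod 43 = 1.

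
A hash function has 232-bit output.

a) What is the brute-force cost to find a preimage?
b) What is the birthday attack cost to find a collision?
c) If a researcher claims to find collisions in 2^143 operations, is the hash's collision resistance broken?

Step 1: Preimage resistance requires brute-force of 2^232 operations.
Step 2: Collision resistance (birthday bound) = 2^(232/2) = 2^116.
Step 3: The claimed attack costs 2^143 operations.
Step 4: Since 2^143 >= 2^116, the claimed attack is no faster than the generic birthday attack, so this does not break collision resistance.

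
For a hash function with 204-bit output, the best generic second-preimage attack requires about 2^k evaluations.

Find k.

Step 1: The hash has a 204-bit output.
Step 2: Second-preimage resistance means: given a specific input x, it should be infeasible to find a different y with h(y) = h(x).
With a 204-bit output, a generic search for a second preimage costs about 2^204 evaluations (each trial matches the fixed target with probability 2^-204).
Step 3: Security level = 204 bits.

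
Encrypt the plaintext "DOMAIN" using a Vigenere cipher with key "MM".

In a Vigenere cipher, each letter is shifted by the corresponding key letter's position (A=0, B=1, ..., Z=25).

Step 1: Repeat key to match plaintext length:
  Plaintext: DOMAIN
  Key:       MMMMMM
Step 2: Encrypt each letter:
  D(3) + M(12) = (3+12) mod 26 = 15 = P
  O(14) + M(12) = (14+12) mod 26 = 0 = A
  M(12) + M(12) = (12+12) mod 26 = 24 = Y
  A(0) + M(12) = (0+12) mod 26 = 12 = M
  I(8) + M(12) = (8+12) mod 26 = 20 = U
  N(13) + M(12) = (13+12) mod 26 = 25 = Z
Ciphertext: PAYMUZ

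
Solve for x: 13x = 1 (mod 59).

Step 1: We need x such that 13 * x = 1 (mod 59).
Step 2: Using the extended Euclidean algorithm or trial:
  13 * 50 = 650 = 11 * 59 + 1.
Step 3: Since 650 mod 59 = 1, the inverse is x = 50.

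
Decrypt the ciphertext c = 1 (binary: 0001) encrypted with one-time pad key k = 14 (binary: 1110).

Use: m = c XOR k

Step 1: XOR ciphertext with key:
  Ciphertext: 0001
  Key:        1110
  XOR:        1111
Step 2: Plaintext = 1111 = 15 in decimal.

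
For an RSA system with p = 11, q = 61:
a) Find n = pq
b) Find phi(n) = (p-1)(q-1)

Step 1: n = p * q = 11 * 61 = 671.
Step 2: phi(n) = (p-1)(q-1) = 10 * 60 = 600.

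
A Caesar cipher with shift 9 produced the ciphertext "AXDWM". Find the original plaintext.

Step 1: Reverse the shift by subtracting 9 from each letter position.
  A (position 0) -> position (0-9) mod 26 = 17 -> R
  X (position 23) -> position (23-9) mod 26 = 14 -> O
  D (position 3) -> position (3-9) mod 26 = 20 -> U
  W (position 22) -> position (22-9) mod 26 = 13 -> N
  M (position 12) -> position (12-9) mod 26 = 3 -> D
Decrypted message: ROUND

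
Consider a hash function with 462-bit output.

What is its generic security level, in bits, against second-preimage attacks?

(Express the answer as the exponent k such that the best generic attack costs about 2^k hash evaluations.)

Step 1: The hash has a 462-bit output.
Step 2: Second-preimage resistance means: given a specific input x, it should be infeasible to find a different y with h(y) = h(x).
With a 462-bit output, a generic search for a second preimage costs about 2^462 evaluations (each trial matches the fixed target with probability 2^-462).
Step 3: Security level = 462 bits.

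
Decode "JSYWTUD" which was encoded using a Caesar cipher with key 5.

Step 1: Reverse the shift by subtracting 5 from each letter position.
  J (position 9) -> position (9-5) mod 26 = 4 -> E
  S (position 18) -> position (18-5) mod 26 = 13 -> N
  Y (position 24) -> position (24-5) mod 26 = 19 -> T
  W (position 22) -> position (22-5) mod 26 = 17 -> R
  T (position 19) -> position (19-5) mod 26 = 14 -> O
  U (position 20) -> position (20-5) mod 26 = 15 -> P
  D (position 3) -> position (3-5) mod 26 = 24 -> Y
Decrypted message: ENTROPY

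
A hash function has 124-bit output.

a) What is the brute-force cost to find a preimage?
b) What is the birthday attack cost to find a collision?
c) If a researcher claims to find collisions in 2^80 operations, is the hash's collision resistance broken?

Step 1: Preimage resistance requires brute-force of 2^124 operations.
Step 2: Collision resistance (birthday bound) = 2^(124/2) = 2^62.
Step 3: The claimed attack costs 2^80 operations.
Step 4: Since 2^80 >= 2^62, the claimed attack is no faster than the generic birthday attack, so this does not break collision resistance.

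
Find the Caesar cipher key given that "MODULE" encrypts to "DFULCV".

Step 1: Compare first letters: M (position 12) -> D (position 3).
Step 2: Shift = (3 - 12) mod 26 = 17.
The shift value is 17.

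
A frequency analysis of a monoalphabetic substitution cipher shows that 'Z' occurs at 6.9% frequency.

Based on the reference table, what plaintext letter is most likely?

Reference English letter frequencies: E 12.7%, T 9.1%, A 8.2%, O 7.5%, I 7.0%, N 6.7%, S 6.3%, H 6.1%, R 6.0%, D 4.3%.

Step 1: The observed frequency is 6.9%.
Step 2: Compare with English frequencies:
  E: 12.7% (difference: 5.8%)
  T: 9.1% (difference: 2.2%)
  A: 8.2% (difference: 1.3%)
  O: 7.5% (difference: 0.6%)
  I: 7.0% (difference: 0.1%) <-- closest
  N: 6.7% (difference: 0.2%)
  S: 6.3% (difference: 0.6%)
  H: 6.1% (difference: 0.8%)
  R: 6.0% (difference: 0.9%)
  D: 4.3% (difference: 2.6%)
Step 3: 'Z' most likely represents 'I' (frequency 7.0%).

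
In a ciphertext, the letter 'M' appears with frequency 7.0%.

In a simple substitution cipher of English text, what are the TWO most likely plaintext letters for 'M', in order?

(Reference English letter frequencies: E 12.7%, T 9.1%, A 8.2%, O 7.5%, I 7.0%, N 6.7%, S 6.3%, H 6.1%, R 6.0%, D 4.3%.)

Step 1: Observed frequency of 'M' is 7.0%.
Step 2: Compute distances to each reference frequency and sort:
  I (7.0%): difference = 0.0% <-- BEST
  N (6.7%): difference = 0.3% <-- RUNNER-UP
  O (7.5%): difference = 0.5%
  S (6.3%): difference = 0.7%
  H (6.1%): difference = 0.9%
Step 3: Most likely is 'I' (7.0%, diff 0.0%); second most likely is 'N' (6.7%, diff 0.3%).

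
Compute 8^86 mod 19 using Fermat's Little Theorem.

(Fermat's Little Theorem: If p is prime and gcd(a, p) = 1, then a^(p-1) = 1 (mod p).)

Step 1: Since 19 is prime, by Fermat's Little Theorem: 8^18 = 1 (mod 19).
Step 2: Reduce exponent: 86 mod 18 = 14.
Step 3: So 8^86 = 8^14 (mod 19).
Step 4: 8^14 mod 19 = 7.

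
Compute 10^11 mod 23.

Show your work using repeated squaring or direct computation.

Step 1: Compute 10^11 mod 23 step by step, reducing modulo 23 at each step.
  10^1 mod 23 = 10
  10^2 mod 23 = (10 * 10) mod 23 = 8
  10^3 mod 23 = (8 * 10) mod 23 = 11
  10^4 mod 23 = (11 * 10) mod 23 = 18
  10^5 mod 23 = (18 * 10) mod 23 = 19
  10^6 mod 23 = (19 * 10) mod 23 = 6
  10^7 mod 23 = (6 * 10) mod 23 = 14
  10^8 mod 23 = (14 * 10) mod 23 = 2
  10^9 mod 23 = (2 * 10) mod 23 = 20
  10^10 mod 23 = (20 * 10) mod 23 = 16
  10^11 mod 23 = (16 * 10) mod 23 = 22
Step 2: Result = 22.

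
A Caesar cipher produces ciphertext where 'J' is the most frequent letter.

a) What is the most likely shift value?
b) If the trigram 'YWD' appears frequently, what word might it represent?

Step 1: In English, 'E' is the most frequent letter (12.7%).
Step 2: The most frequent ciphertext letter is 'J' (position 9).
Step 3: Shift = (9 - 4) mod 26 = 5.
Step 4: Decrypt 'YWD' by shifting back 5:
  Y -> T
  W -> R
  D -> Y
Step 5: 'YWD' decrypts to 'TRY'.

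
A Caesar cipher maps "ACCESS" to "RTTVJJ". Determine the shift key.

Step 1: Compare first letters: A (position 0) -> R (position 17).
Step 2: Shift = (17 - 0) mod 26 = 17.
The shift value is 17.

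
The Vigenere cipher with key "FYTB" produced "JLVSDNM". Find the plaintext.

Step 1: Extend key: FYTBFYT
Step 2: Decrypt each letter (c - k) mod 26:
  J(9) - F(5) = (9-5) mod 26 = 4 = E
  L(11) - Y(24) = (11-24) mod 26 = 13 = N
  V(21) - T(19) = (21-19) mod 26 = 2 = C
  S(18) - B(1) = (18-1) mod 26 = 17 = R
  D(3) - F(5) = (3-5) mod 26 = 24 = Y
  N(13) - Y(24) = (13-24) mod 26 = 15 = P
  M(12) - T(19) = (12-19) mod 26 = 19 = T
Plaintext: ENCRYPT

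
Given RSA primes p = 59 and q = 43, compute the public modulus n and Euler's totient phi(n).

Step 1: n = p * q = 59 * 43 = 2537.
Step 2: phi(n) = (p-1)(q-1) = 58 * 42 = 2436.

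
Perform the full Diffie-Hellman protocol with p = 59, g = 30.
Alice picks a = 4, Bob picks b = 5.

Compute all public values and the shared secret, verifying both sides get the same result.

Step 1: A = g^a mod p = 30^4 mod 59 = 48.
Step 2: B = g^b mod p = 30^5 mod 59 = 24.
Step 3: Alice computes s = B^a mod p = 24^4 mod 59 = 19.
Step 4: Bob computes s = A^b mod p = 48^5 mod 59 = 19.
Both sides agree: shared secret = 19.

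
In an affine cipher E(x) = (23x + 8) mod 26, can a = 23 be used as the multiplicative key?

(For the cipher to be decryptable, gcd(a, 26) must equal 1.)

Step 1: Compute gcd(23, 26).
Step 2: gcd(23, 26) = 1.
Since gcd = 1, 23 is coprime with 26, so it is a valid key.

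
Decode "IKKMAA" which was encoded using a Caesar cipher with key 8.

Step 1: Reverse the shift by subtracting 8 from each letter position.
  I (position 8) -> position (8-8) mod 26 = 0 -> A
  K (position 10) -> position (10-8) mod 26 = 2 -> C
  K (position 10) -> position (10-8) mod 26 = 2 -> C
  M (position 12) -> position (12-8) mod 26 = 4 -> E
  A (position 0) -> position (0-8) mod 26 = 18 -> S
  A (position 0) -> position (0-8) mod 26 = 18 -> S
Decrypted message: ACCESS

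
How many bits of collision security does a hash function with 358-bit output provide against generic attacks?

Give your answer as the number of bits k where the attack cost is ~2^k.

Step 1: The hash has a 358-bit output.
Step 2: Collision resistance means it should be infeasible to find any x != y with h(x) = h(y).
By the birthday bound, a generic collision search succeeds after about sqrt(2^358) = 2^(358/2) = 2^179 evaluations.
Step 3: Security level = 179 bits.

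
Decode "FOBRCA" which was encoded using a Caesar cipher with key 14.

Step 1: Reverse the shift by subtracting 14 from each letter position.
  F (position 5) -> position (5-14) mod 26 = 17 -> R
  O (position 14) -> position (14-14) mod 26 = 0 -> A
  B (position 1) -> position (1-14) mod 26 = 13 -> N
  R (position 17) -> position (17-14) mod 26 = 3 -> D
  C (position 2) -> position (2-14) mod 26 = 14 -> O
  A (position 0) -> position (0-14) mod 26 = 12 -> M
Decrypted message: RANDOM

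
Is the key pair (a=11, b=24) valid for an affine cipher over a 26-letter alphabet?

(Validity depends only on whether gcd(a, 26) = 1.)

Step 1: Compute gcd(11, 26).
Step 2: gcd(11, 26) = 1.
Since gcd = 1, 11 is coprime with 26, so it is a valid key.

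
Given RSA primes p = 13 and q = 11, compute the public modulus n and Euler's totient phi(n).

Step 1: n = p * q = 13 * 11 = 143.
Step 2: phi(n) = (p-1)(q-1) = 12 * 10 = 120.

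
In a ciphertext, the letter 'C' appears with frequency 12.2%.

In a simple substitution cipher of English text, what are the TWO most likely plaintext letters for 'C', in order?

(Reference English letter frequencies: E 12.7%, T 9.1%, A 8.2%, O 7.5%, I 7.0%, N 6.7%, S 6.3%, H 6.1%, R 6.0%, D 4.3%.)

Step 1: Observed frequency of 'C' is 12.2%.
Step 2: Compute distances to each reference frequency and sort:
  E (12.7%): difference = 0.5% <-- BEST
  T (9.1%): difference = 3.1% <-- RUNNER-UP
  A (8.2%): difference = 4.0%
  O (7.5%): difference = 4.7%
  I (7.0%): difference = 5.2%
Step 3: Most likely is 'E' (12.7%, diff 0.5%); second most likely is 'T' (9.1%, diff 3.1%).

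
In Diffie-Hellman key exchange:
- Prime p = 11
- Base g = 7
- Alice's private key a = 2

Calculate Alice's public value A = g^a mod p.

Step 1: A = g^a mod p = 7^2 mod 11.
  7^1 mod 11 = 7
  7^2 mod 11 = (7 * 7) mod 11 = 5
Result: A = 5.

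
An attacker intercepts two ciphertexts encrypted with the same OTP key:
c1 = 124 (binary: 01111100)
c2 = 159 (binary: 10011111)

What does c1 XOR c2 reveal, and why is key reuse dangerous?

Step 1: c1 XOR c2 = (m1 XOR k) XOR (m2 XOR k).
Step 2: By XOR associativity/commutativity: = m1 XOR m2 XOR k XOR k = m1 XOR m2.
Step 3: 01111100 XOR 10011111 = 11100011 = 227.
Step 4: The key cancels out! An attacker learns m1 XOR m2 = 227, revealing the relationship between plaintexts.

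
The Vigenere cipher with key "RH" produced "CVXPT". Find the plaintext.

Step 1: Extend key: RHRHR
Step 2: Decrypt each letter (c - k) mod 26:
  C(2) - R(17) = (2-17) mod 26 = 11 = L
  V(21) - H(7) = (21-7) mod 26 = 14 = O
  X(23) - R(17) = (23-17) mod 26 = 6 = G
  P(15) - H(7) = (15-7) mod 26 = 8 = I
  T(19) - R(17) = (19-17) mod 26 = 2 = C
Plaintext: LOGIC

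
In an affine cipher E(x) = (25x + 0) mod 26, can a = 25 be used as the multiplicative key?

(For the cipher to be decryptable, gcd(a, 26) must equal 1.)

Step 1: Compute gcd(25, 26).
Step 2: gcd(25, 26) = 1.
Since gcd = 1, 25 is coprime with 26, so it is a valid key.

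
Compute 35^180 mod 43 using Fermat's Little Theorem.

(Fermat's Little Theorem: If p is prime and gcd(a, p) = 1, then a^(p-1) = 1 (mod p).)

Step 1: Since 43 is prime, by Fermat's Little Theorem: 35^42 = 1 (mod 43).
Step 2: Reduce exponent: 180 mod 42 = 12.
Step 3: So 35^180 = 35^12 (mod 43).
Step 4: 35^12 mod 43 = 41.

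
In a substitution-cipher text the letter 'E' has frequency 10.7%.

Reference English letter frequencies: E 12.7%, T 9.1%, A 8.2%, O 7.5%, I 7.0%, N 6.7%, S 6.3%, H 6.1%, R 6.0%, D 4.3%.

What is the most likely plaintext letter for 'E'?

Step 1: The observed frequency is 10.7%.
Step 2: Compare with English frequencies:
  E: 12.7% (difference: 2.0%)
  T: 9.1% (difference: 1.6%) <-- closest
  A: 8.2% (difference: 2.5%)
  O: 7.5% (difference: 3.2%)
  I: 7.0% (difference: 3.7%)
  N: 6.7% (difference: 4.0%)
  S: 6.3% (difference: 4.4%)
  H: 6.1% (difference: 4.6%)
  R: 6.0% (difference: 4.7%)
  D: 4.3% (difference: 6.4%)
Step 3: 'E' most likely represents 'T' (frequency 9.1%).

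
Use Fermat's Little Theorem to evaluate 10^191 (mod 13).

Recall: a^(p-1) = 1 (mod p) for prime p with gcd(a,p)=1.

Step 1: Since 13 is prime, by Fermat's Little Theorem: 10^12 = 1 (mod 13).
Step 2: Reduce exponent: 191 mod 12 = 11.
Step 3: So 10^191 = 10^11 (mod 13).
Step 4: 10^11 mod 13 = 4.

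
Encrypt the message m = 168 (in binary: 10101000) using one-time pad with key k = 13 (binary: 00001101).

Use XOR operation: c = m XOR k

Step 1: Write out the XOR operation bit by bit:
  Message: 10101000
  Key:     00001101
  XOR:     10100101
Step 2: Convert to decimal: 10100101 = 165.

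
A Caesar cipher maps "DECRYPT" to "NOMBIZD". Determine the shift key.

Step 1: Compare first letters: D (position 3) -> N (position 13).
Step 2: Shift = (13 - 3) mod 26 = 10.
The shift value is 10.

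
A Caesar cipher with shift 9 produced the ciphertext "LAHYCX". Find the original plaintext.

Step 1: Reverse the shift by subtracting 9 from each letter position.
  L (position 11) -> position (11-9) mod 26 = 2 -> C
  A (position 0) -> position (0-9) mod 26 = 17 -> R
  H (position 7) -> position (7-9) mod 26 = 24 -> Y
  Y (position 24) -> position (24-9) mod 26 = 15 -> P
  C (position 2) -> position (2-9) mod 26 = 19 -> T
  X (position 23) -> position (23-9) mod 26 = 14 -> O
Decrypted message: CRYPTO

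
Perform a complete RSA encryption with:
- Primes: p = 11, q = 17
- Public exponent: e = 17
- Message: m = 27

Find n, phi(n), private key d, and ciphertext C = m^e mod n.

Step 1: n = 11 * 17 = 187.
Step 2: phi(n) = (11-1)(17-1) = 10 * 16 = 160.
Step 3: Find d = 17^(-1) mod 160 = 113.
  Verify: 17 * 113 = 1921 = 1 (mod 160).
Step 4: C = 27^17 mod 187 = 146.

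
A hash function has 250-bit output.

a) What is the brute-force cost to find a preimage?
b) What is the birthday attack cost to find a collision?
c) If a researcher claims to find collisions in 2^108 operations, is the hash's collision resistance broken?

Step 1: Preimage resistance requires brute-force of 2^250 operations.
Step 2: Collision resistance (birthday bound) = 2^(250/2) = 2^125.
Step 3: The claimed attack costs 2^108 operations.
Step 4: Since 2^108 < 2^125, the claimed attack beats the generic birthday bound, so collision resistance is broken.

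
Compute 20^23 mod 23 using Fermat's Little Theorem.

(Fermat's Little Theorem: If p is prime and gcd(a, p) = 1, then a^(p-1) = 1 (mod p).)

Step 1: Since 23 is prime, by Fermat's Little Theorem: 20^22 = 1 (mod 23).
Step 2: Reduce exponent: 23 mod 22 = 1.
Step 3: So 20^23 = 20^1 (mod 23).
Step 4: 20^1 mod 23 = 20.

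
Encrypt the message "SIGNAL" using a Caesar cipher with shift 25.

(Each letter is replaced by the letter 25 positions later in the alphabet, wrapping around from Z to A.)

Step 1: For each letter, shift forward by 25 positions (mod 26).
  S (position 18) -> position (18+25) mod 26 = 17 -> R
  I (position 8) -> position (8+25) mod 26 = 7 -> H
  G (position 6) -> position (6+25) mod 26 = 5 -> F
  N (position 13) -> position (13+25) mod 26 = 12 -> M
  A (position 0) -> position (0+25) mod 26 = 25 -> Z
  L (position 11) -> position (11+25) mod 26 = 10 -> K
Result: RHFMZK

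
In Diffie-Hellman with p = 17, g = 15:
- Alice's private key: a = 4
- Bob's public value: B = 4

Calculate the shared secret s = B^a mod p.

Step 1: s = B^a mod p = 4^4 mod 17.
  4^1 mod 17 = 4
  4^2 mod 17 = (4 * 4) mod 17 = 16
  4^3 mod 17 = (16 * 4) mod 17 = 13
  4^4 mod 17 = (13 * 4) mod 17 = 1
Result: shared secret = 1.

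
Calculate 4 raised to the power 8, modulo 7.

Step 1: Compute 4^8 mod 7 step by step, reducing modulo 7 at each step.
  4^1 mod 7 = 4
  4^2 mod 7 = (4 * 4) mod 7 = 2
  4^3 mod 7 = (2 * 4) mod 7 = 1
  4^4 mod 7 = (1 * 4) mod 7 = 4
  4^5 mod 7 = (4 * 4) mod 7 = 2
  4^6 mod 7 = (2 * 4) mod 7 = 1
  4^7 mod 7 = (1 * 4) mod 7 = 4
  4^8 mod 7 = (4 * 4) mod 7 = 2
Step 2: Result = 2.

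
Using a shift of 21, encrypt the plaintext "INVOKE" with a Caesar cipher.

Step 1: For each letter, shift forward by 21 positions (mod 26).
  I (position 8) -> position (8+21) mod 26 = 3 -> D
  N (position 13) -> position (13+21) mod 26 = 8 -> I
  V (position 21) -> position (21+21) mod 26 = 16 -> Q
  O (position 14) -> position (14+21) mod 26 = 9 -> J
  K (position 10) -> position (10+21) mod 26 = 5 -> F
  E (position 4) -> position (4+21) mod 26 = 25 -> Z
Result: DIQJFZ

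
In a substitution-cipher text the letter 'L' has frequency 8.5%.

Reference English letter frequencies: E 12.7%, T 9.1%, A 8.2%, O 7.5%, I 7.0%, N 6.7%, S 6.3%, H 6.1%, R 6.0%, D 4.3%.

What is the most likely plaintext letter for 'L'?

Step 1: The observed frequency is 8.5%.
Step 2: Compare with English frequencies:
  E: 12.7% (difference: 4.2%)
  T: 9.1% (difference: 0.6%)
  A: 8.2% (difference: 0.3%) <-- closest
  O: 7.5% (difference: 1.0%)
  I: 7.0% (difference: 1.5%)
  N: 6.7% (difference: 1.8%)
  S: 6.3% (difference: 2.2%)
  H: 6.1% (difference: 2.4%)
  R: 6.0% (difference: 2.5%)
  D: 4.3% (difference: 4.2%)
Step 3: 'L' most likely represents 'A' (frequency 8.2%).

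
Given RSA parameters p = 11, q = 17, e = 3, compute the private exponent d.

Step 1: n = 11 * 17 = 187.
Step 2: phi(n) = 10 * 16 = 160.
Step 3: Find d such that 3 * d = 1 (mod 160).
Step 4: d = 3^(-1) mod 160 = 107.
Verification: 3 * 107 = 321 = 2 * 160 + 1.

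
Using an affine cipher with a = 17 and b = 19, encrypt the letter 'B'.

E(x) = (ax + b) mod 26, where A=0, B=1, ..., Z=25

Step 1: Convert 'B' to number: x = 1.
Step 2: E(1) = (17 * 1 + 19) mod 26 = 36 mod 26 = 10.
Step 3: Convert 10 back to letter: K.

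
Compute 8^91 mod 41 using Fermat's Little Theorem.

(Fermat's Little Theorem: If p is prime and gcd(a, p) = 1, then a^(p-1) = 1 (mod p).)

Step 1: Since 41 is prime, by Fermat's Little Theorem: 8^40 = 1 (mod 41).
Step 2: Reduce exponent: 91 mod 40 = 11.
Step 3: So 8^91 = 8^11 (mod 41).
Step 4: 8^11 mod 41 = 33.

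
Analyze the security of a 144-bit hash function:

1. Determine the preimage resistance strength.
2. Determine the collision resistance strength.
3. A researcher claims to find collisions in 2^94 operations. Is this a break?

Step 1: Preimage resistance requires brute-force of 2^144 operations.
Step 2: Collision resistance (birthday bound) = 2^(144/2) = 2^72.
Step 3: The claimed attack costs 2^94 operations.
Step 4: Since 2^94 >= 2^72, the claimed attack is no faster than the generic birthday attack, so this does not break collision resistance.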